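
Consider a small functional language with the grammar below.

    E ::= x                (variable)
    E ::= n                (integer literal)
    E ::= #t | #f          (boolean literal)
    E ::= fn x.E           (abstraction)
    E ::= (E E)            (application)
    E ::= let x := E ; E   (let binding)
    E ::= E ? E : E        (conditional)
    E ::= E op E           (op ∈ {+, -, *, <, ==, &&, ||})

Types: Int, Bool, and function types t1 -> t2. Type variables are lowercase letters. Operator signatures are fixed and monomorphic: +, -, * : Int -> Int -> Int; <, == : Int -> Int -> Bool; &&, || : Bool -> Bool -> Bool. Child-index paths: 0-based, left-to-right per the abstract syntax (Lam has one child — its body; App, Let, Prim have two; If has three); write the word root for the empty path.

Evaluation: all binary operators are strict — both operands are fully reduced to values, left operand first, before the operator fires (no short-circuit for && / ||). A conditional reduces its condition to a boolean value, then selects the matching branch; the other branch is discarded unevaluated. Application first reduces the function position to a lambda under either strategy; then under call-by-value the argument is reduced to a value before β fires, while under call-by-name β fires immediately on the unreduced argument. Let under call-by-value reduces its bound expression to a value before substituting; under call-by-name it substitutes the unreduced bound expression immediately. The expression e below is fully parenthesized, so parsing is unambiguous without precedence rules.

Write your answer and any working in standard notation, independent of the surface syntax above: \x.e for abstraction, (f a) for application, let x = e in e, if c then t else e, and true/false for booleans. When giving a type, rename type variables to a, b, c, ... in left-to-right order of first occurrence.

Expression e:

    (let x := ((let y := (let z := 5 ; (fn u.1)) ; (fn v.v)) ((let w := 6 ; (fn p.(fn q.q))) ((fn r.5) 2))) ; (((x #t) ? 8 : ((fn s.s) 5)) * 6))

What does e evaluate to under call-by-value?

Answer: 48

Trace:
step 0: (let x = ((let y = (let z = 5 in (\u.1)) in (\v.v)) ((let w = 6 in (\p.(\q.q))) ((\r.5) 2))) in ((if (x true) then 8 else ((\s.s) 5)) * 6))
step 1: [let@0.0.0] (let x = ((let y = (\u.1) in (\v.v)) ((let w = 6 in (\p.(\q.q))) ((\r.5) 2))) in ((if (x true) then 8 else ((\s.s) 5)) * 6))
step 2: [let@0.0] (let x = ((\v.v) ((let w = 6 in (\p.(\q.q))) ((\r.5) 2))) in ((if (x true) then 8 else ((\s.s) 5)) * 6))
step 3: [let@0.1.0] (let x = ((\v.v) ((\p.(\q.q)) ((\r.5) 2))) in ((if (x true) then 8 else ((\s.s) 5)) * 6))
step 4: [beta@0.1.1] (let x = ((\v.v) ((\p.(\q.q)) 5)) in ((if (x true) then 8 else ((\s.s) 5)) * 6))
step 5: [beta@0.1] (let x = ((\v.v) (\q.q)) in ((if (x true) then 8 else ((\s.s) 5)) * 6))
step 6: [beta@0] (let x = (\q.q) in ((if (x true) then 8 else ((\s.s) 5)) * 6))
step 7: [let@root] ((if ((\q.q) true) then 8 else ((\s.s) 5)) * 6)
step 8: [beta@0.0] ((if true then 8 else ((\s.s) 5)) * 6)
step 9: [if@0] (8 * 6)
step 10: [delta@root] 48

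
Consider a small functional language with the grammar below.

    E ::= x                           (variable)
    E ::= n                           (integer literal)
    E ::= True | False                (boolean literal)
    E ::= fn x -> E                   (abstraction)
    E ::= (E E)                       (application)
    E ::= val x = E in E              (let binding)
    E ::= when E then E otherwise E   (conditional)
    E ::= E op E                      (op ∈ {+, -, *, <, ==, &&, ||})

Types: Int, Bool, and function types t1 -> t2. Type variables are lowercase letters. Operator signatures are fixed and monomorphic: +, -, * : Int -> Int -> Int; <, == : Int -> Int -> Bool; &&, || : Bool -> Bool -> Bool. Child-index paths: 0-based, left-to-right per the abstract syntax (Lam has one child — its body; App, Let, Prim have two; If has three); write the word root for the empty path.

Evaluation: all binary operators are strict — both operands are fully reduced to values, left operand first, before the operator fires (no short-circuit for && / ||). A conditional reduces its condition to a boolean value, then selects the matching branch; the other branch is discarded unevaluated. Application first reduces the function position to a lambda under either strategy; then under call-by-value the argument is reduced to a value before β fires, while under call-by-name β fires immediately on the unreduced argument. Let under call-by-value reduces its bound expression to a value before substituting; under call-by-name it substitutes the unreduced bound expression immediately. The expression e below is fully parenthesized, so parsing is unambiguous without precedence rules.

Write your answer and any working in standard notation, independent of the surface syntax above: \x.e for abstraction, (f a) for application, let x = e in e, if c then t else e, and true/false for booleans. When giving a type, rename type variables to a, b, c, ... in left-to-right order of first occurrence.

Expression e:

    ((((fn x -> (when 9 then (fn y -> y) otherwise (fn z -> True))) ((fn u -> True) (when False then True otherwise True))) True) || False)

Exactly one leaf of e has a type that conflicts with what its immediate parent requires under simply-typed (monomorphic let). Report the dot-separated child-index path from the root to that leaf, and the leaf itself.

Working:
  unify Int ~ Bool
  FAIL: mismatch Int ~ Bool

Answer: 0.0.0.0.0 : 9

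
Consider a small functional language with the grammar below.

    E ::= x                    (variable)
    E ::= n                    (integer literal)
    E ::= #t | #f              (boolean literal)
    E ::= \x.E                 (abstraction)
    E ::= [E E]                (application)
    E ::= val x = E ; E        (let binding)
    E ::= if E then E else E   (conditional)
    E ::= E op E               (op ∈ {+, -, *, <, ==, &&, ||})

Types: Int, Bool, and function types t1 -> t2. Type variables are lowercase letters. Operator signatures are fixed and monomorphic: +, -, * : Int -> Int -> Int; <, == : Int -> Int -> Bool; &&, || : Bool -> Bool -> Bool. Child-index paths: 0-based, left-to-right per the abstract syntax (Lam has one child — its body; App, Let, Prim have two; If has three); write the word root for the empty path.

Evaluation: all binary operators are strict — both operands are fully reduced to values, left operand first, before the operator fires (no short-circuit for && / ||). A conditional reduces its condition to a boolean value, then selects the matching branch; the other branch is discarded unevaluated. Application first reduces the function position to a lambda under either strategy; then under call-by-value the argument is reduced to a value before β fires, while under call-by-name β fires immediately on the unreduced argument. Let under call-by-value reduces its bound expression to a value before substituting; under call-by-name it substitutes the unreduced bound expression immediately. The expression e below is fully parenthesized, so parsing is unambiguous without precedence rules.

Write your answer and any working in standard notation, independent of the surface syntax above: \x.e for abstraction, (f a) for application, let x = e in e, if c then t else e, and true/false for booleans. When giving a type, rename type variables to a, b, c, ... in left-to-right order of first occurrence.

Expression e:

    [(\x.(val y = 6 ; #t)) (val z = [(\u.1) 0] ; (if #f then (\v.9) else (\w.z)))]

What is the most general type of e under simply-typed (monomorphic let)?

Trace:
let y : Int
\x._ : a -> Bool
\u._ : b -> Int
  unify b -> Int ~ Int -> c
  unify b ~ Int
  unify Int ~ c
_ _ : Int
let z : Int
  unify Bool ~ Bool
\v._ : d -> Int
z : Int
\w._ : e -> Int
  unify d -> Int ~ e -> Int
  unify d ~ e
  unify Int ~ Int
  unify a -> Bool ~ (e -> Int) -> f
  unify a ~ e -> Int
  unify Bool ~ f
_ _ : Bool

Answer: Bool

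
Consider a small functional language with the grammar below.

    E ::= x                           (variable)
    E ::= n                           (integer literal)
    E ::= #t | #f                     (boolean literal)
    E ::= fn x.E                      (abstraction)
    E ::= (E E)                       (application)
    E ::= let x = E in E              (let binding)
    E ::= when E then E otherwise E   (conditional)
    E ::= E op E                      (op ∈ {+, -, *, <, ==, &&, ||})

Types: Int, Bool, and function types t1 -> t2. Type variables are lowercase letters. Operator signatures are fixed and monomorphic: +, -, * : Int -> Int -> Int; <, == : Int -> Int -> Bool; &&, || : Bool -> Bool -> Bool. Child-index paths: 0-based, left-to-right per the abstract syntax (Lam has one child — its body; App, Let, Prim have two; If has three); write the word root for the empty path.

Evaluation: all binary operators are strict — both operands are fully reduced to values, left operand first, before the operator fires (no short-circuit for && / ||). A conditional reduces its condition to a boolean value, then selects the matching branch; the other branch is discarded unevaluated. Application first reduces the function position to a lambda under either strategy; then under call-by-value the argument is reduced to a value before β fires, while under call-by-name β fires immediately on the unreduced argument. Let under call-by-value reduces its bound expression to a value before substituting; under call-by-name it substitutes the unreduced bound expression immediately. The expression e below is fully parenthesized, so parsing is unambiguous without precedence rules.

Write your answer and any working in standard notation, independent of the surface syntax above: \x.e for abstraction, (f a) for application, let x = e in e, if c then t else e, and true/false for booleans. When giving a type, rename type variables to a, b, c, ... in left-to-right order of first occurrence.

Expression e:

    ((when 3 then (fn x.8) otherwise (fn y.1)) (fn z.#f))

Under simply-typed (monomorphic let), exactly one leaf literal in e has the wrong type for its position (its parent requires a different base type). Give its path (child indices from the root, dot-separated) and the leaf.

Answer: 0.0 : 3

Derivation:
  unify Int ~ Bool
  FAIL: mismatch Int ~ Bool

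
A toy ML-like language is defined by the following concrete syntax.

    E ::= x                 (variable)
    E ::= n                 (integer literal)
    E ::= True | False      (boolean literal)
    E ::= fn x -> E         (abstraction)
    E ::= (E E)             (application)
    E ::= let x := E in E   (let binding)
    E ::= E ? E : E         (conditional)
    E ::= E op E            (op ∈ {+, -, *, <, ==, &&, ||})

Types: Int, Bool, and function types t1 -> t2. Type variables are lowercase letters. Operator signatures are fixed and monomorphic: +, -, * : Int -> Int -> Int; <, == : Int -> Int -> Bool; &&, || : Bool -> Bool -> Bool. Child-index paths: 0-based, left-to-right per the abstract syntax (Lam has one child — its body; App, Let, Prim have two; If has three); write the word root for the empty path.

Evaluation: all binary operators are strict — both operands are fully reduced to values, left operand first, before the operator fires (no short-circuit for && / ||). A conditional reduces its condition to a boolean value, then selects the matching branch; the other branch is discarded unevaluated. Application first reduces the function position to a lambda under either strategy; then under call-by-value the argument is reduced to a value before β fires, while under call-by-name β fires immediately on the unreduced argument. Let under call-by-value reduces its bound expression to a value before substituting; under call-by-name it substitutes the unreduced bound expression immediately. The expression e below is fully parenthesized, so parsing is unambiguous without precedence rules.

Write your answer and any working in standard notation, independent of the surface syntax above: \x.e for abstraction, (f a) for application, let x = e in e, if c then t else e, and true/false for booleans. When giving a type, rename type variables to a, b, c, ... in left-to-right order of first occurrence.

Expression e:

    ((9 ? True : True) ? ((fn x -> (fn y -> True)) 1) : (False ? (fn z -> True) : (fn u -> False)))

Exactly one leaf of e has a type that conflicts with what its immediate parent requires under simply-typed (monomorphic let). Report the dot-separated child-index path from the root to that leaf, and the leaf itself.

Answer: 0.0 : 9

Derivation:
  unify Int ~ Bool
  FAIL: mismatch Int ~ Bool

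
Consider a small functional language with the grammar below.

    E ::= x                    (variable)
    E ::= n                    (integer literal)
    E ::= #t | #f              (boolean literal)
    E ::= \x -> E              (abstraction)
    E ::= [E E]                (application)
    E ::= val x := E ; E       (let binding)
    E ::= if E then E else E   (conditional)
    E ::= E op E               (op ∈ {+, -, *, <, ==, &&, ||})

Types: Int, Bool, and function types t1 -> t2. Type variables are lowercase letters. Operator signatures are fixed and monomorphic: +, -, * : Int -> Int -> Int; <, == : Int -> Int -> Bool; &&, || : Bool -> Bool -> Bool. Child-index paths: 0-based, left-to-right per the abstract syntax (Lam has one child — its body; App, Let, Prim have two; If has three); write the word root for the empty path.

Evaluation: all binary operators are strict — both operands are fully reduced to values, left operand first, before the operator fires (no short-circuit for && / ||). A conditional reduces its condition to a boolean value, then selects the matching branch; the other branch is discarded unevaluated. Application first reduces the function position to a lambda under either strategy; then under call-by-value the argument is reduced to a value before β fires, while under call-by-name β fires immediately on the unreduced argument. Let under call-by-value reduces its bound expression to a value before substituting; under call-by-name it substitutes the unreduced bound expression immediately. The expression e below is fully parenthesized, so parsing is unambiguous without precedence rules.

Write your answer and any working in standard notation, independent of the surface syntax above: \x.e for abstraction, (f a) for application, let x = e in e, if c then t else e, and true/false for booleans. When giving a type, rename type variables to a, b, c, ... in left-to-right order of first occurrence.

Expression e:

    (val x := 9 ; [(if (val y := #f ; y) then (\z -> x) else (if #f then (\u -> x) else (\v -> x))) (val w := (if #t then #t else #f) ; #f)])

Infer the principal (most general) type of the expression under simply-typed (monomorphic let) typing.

Trace:
let x : Int
let y : Bool
y : Bool
  unify Bool ~ Bool
x : Int
\z._ : a -> Int
  unify Bool ~ Bool
x : Int
\u._ : b -> Int
x : Int
\v._ : c -> Int
  unify b -> Int ~ c -> Int
  unify b ~ c
  unify Int ~ Int
  unify a -> Int ~ c -> Int
  unify a ~ c
  unify Int ~ Int
  unify Bool ~ Bool
  unify Bool ~ Bool
let w : Bool
  unify c -> Int ~ Bool -> d
  unify c ~ Bool
  unify Int ~ d
_ _ : Int

Answer: Int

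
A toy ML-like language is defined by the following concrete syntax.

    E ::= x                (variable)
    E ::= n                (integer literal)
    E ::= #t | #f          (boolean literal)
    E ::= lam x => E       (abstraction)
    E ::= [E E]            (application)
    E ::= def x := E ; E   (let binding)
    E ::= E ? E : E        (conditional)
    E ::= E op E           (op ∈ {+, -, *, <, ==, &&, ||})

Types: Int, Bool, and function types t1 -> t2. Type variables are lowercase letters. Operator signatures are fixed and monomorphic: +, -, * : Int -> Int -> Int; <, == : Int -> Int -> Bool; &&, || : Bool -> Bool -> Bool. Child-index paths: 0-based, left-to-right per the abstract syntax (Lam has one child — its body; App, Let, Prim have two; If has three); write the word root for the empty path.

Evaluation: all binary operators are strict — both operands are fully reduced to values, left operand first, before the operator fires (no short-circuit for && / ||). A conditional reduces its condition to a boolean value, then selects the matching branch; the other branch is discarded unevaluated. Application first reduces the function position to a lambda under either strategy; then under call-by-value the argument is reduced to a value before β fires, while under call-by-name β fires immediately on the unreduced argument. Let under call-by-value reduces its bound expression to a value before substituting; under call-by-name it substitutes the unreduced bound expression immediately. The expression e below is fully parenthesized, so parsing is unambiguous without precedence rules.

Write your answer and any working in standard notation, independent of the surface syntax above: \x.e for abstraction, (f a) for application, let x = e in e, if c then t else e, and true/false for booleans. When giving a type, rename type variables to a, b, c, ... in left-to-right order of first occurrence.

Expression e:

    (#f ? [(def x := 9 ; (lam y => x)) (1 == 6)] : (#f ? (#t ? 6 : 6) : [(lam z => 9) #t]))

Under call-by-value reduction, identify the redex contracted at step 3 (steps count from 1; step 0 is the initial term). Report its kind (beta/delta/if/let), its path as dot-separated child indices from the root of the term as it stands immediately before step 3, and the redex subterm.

Answer: beta at root : ((\z.9) true)

Working:
step 0: (if false then ((let x = 9 in (\y.x)) (1 == 6)) else (if false then (if true then 6 else 6) else ((\z.9) true)))
step 1: [if@root] (if false then (if true then 6 else 6) else ((\z.9) true))
step 2: [if@root] ((\z.9) true)
step 3: [beta@root] 9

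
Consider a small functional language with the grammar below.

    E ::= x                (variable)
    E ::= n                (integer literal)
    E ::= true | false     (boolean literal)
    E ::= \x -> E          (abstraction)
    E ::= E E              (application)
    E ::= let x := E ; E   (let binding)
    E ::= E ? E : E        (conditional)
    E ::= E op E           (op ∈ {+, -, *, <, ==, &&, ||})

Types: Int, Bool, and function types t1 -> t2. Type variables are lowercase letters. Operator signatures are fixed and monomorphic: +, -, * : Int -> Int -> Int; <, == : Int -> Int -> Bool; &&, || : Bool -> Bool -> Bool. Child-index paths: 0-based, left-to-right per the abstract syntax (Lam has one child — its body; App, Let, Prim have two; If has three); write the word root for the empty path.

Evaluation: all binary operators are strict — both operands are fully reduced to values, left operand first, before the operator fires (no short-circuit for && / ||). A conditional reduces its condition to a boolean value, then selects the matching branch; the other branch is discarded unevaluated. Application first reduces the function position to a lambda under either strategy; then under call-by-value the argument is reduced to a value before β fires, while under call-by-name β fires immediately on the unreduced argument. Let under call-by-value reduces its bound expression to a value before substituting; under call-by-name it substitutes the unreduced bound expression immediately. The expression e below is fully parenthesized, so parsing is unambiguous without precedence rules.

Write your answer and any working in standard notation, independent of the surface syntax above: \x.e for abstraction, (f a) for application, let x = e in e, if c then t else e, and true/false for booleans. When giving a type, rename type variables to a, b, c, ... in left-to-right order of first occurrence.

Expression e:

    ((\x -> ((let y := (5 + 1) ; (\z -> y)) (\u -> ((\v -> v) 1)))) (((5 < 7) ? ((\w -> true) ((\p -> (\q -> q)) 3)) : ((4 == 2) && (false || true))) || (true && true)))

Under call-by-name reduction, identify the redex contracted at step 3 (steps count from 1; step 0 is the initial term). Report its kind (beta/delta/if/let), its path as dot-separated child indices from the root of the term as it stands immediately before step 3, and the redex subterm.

Trace:
step 0: ((\x.((let y = (5 + 1) in (\z.y)) (\u.((\v.v) 1)))) ((if (5 < 7) then ((\w.true) ((\p.(\q.q)) 3)) else ((4 == 2) && (false || true))) || (true && true)))
step 1: [beta@root] ((let y = (5 + 1) in (\z.y)) (\u.((\v.v) 1)))
step 2: [let@0] ((\z.(5 + 1)) (\u.((\v.v) 1)))
step 3: [beta@root] (5 + 1)

Answer: beta at root : ((\z.(5 + 1)) (\u.((\v.v) 1)))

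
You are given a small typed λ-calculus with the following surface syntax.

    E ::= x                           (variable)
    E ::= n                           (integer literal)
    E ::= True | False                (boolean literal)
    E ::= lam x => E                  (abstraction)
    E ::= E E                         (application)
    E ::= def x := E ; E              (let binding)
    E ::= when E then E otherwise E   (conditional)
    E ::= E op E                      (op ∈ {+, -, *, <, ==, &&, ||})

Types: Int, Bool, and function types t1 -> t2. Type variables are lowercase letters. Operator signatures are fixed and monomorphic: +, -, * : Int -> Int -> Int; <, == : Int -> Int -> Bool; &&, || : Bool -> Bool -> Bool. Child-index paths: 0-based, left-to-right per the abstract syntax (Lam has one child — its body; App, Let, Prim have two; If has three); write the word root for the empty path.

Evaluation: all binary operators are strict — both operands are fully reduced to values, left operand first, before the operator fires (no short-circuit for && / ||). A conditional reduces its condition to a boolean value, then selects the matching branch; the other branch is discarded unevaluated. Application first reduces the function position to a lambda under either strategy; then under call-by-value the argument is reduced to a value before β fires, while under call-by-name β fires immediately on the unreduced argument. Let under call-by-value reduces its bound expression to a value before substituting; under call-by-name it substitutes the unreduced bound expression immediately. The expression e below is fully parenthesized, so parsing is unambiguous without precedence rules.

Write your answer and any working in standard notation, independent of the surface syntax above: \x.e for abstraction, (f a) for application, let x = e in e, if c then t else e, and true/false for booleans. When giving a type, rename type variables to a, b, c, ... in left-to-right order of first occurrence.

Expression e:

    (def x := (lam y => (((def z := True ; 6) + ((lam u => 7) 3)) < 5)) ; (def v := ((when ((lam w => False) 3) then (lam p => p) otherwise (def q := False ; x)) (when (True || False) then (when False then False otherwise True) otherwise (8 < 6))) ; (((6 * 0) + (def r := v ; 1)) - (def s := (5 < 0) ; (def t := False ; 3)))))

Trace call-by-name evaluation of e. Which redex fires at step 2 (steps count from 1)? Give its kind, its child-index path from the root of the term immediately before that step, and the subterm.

Answer: let at root : (let v = ((if ((\w.false) 3) then (\p.p) else (let q = false in (\y.(((let z = true in 6) + ((\u.7) 3)) < 5)))) (if (true || false) then (if false then false else true) else (8 < 6))) in (((6 * 0) + (let r = v in 1)) - (let s = (5 < 0) in (let t = false in 3))))

Working:
step 0: (let x = (\y.(((let z = true in 6) + ((\u.7) 3)) < 5)) in (let v = ((if ((\w.false) 3) then (\p.p) else (let q = false in x)) (if (true || false) then (if false then false else true) else (8 < 6))) in (((6 * 0) + (let r = v in 1)) - (let s = (5 < 0) in (let t = false in 3)))))
step 1: [let@root] (let v = ((if ((\w.false) 3) then (\p.p) else (let q = false in (\y.(((let z = true in 6) + ((\u.7) 3)) < 5)))) (if (true || false) then (if false then false else true) else (8 < 6))) in (((6 * 0) + (let r = v in 1)) - (let s = (5 < 0) in (let t = false in 3))))
step 2: [let@root] (((6 * 0) + (let r = ((if ((\w.false) 3) then (\p.p) else (let q = false in (\y.(((let z = true in 6) + ((\u.7) 3)) < 5)))) (if (true || false) then (if false then false else true) else (8 < 6))) in 1)) - (let s = (5 < 0) in (let t = false in 3)))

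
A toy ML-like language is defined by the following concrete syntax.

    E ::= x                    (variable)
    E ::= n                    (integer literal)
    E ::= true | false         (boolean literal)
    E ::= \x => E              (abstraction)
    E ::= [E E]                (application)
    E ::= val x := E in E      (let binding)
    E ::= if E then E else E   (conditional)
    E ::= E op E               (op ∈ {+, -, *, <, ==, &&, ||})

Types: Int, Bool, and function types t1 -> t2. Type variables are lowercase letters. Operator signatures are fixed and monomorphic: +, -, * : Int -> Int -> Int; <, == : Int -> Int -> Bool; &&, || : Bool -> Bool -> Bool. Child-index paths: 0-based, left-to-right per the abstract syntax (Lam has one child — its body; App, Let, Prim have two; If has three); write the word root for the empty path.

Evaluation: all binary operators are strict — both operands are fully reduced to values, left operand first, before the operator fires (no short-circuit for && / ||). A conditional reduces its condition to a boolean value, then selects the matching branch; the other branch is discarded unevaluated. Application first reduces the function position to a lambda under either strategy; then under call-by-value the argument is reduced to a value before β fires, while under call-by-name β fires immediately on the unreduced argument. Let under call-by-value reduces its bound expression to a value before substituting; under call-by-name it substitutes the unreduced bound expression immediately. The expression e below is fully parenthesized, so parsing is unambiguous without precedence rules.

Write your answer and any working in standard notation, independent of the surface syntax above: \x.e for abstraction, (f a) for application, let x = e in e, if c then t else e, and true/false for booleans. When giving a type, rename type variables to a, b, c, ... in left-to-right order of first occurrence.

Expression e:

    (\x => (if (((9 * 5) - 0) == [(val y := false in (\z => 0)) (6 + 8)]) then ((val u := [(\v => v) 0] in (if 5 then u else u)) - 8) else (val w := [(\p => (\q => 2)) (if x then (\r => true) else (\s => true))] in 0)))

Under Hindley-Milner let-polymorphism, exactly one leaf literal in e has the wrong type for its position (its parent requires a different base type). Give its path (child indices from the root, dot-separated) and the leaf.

Answer: 0.1.0.1.0 : 5

Derivation:
  unify Int ~ Int
  unify Int ~ Int
  unify Int ~ Int
  unify Int ~ Int
  unify Int ~ Int
let y : Bool
\z._ : b -> Int
  unify Int ~ Int
  unify Int ~ Int
  unify b -> Int ~ Int -> c
  unify b ~ Int
  unify Int ~ c
_ _ : Int
  unify Int ~ Int
  unify Bool ~ Bool
v : d
\v._ : d -> d
  unify d -> d ~ Int -> e
  unify d ~ Int
  unify Int ~ e
_ _ : Int
let u : Int
  unify Int ~ Bool
  FAIL: mismatch Int ~ Bool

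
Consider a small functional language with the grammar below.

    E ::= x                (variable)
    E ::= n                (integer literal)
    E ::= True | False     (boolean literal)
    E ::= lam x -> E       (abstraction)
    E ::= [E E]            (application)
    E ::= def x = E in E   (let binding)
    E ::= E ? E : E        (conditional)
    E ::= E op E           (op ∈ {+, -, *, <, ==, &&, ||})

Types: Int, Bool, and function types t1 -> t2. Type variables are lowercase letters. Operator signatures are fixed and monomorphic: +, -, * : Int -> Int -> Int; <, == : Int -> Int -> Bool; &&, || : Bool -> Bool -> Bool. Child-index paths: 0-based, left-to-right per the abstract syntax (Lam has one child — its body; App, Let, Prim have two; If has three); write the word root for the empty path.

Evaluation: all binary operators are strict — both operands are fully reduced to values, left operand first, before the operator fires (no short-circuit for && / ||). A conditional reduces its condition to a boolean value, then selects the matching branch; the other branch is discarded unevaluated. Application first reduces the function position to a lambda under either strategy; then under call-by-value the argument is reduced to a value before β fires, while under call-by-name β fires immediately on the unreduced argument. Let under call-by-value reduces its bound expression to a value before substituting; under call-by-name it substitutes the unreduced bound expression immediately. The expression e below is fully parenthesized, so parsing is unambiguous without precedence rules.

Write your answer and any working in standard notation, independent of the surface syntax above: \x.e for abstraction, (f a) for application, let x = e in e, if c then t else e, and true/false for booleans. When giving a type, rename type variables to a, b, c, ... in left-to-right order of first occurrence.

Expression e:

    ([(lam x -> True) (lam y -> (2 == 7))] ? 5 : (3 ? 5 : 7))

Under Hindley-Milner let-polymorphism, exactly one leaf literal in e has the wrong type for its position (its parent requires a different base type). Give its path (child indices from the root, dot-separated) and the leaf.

Answer: 2.0 : 3

Derivation:
\x._ : a -> Bool
  unify Int ~ Int
  unify Int ~ Int
\y._ : b -> Bool
  unify a -> Bool ~ (b -> Bool) -> c
  unify a ~ b -> Bool
  unify Bool ~ c
_ _ : Bool
  unify Bool ~ Bool
  unify Int ~ Bool
  FAIL: mismatch Int ~ Bool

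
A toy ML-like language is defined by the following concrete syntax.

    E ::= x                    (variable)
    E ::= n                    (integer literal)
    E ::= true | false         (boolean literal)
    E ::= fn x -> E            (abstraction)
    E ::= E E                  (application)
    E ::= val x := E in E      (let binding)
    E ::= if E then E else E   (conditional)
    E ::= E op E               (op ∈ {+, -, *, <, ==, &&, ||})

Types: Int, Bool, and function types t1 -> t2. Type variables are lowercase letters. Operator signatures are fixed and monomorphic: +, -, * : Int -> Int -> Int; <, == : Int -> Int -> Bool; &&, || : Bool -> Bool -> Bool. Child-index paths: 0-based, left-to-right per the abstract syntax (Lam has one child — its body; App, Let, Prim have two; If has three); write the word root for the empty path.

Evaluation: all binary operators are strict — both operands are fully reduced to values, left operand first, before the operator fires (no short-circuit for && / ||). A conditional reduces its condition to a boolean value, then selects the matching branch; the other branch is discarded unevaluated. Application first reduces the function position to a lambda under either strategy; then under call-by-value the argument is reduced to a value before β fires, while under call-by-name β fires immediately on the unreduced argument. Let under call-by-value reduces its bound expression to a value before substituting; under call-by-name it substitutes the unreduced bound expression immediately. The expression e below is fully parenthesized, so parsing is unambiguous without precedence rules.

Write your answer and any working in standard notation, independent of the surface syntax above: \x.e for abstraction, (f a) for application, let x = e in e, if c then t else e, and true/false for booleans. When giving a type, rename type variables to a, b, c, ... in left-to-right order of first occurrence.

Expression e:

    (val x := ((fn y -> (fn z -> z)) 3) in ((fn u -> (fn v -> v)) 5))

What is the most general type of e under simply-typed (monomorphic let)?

Working:
z : b
\z._ : b -> b
\y._ : a -> b -> b
  unify a -> b -> b ~ Int -> c
  unify a ~ Int
  unify b -> b ~ c
_ _ : b -> b
let x : b -> b
v : e
\v._ : e -> e
\u._ : d -> e -> e
  unify d -> e -> e ~ Int -> f
  unify d ~ Int
  unify e -> e ~ f
_ _ : e -> e

Answer: a -> a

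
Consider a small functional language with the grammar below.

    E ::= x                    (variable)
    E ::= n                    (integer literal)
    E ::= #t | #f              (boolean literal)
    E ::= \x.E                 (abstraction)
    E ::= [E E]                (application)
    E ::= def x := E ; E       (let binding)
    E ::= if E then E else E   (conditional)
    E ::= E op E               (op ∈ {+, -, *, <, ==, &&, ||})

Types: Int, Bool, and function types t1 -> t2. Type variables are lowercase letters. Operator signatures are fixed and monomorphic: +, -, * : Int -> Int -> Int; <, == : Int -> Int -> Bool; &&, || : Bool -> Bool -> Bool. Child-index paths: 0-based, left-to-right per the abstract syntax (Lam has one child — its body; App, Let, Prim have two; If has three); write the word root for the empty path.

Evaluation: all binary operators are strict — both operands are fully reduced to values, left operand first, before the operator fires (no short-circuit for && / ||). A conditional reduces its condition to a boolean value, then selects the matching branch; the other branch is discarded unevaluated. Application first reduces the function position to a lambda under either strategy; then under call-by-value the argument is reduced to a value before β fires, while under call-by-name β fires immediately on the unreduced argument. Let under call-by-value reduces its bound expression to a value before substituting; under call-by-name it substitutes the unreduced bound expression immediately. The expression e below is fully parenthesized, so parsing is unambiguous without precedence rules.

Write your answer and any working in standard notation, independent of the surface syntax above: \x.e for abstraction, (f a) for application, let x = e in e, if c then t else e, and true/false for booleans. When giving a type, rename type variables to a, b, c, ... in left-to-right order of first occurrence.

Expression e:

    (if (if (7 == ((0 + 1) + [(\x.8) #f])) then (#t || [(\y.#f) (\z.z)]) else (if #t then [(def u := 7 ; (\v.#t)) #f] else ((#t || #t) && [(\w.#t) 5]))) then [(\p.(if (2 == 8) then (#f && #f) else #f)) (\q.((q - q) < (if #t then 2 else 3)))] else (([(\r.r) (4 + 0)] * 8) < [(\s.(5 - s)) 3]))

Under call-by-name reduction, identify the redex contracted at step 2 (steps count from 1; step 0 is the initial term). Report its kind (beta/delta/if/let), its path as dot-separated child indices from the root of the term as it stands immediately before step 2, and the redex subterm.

Derivation:
step 0: (if (if (7 == ((0 + 1) + ((\x.8) false))) then (true || ((\y.false) (\z.z))) else (if true then ((let u = 7 in (\v.true)) false) else ((true || true) && ((\w.true) 5)))) then ((\p.(if (2 == 8) then (false && false) else false)) (\q.((q - q) < (if true then 2 else 3)))) else ((((\r.r) (4 + 0)) * 8) < ((\s.(5 - s)) 3)))
step 1: [delta@0.0.1.0] (if (if (7 == (1 + ((\x.8) false))) then (true || ((\y.false) (\z.z))) else (if true then ((let u = 7 in (\v.true)) false) else ((true || true) && ((\w.true) 5)))) then ((\p.(if (2 == 8) then (false && false) else false)) (\q.((q - q) < (if true then 2 else 3)))) else ((((\r.r) (4 + 0)) * 8) < ((\s.(5 - s)) 3)))
step 2: [beta@0.0.1.1] (if (if (7 == (1 + 8)) then (true || ((\y.false) (\z.z))) else (if true then ((let u = 7 in (\v.true)) false) else ((true || true) && ((\w.true) 5)))) then ((\p.(if (2 == 8) then (false && false) else false)) (\q.((q - q) < (if true then 2 else 3)))) else ((((\r.r) (4 + 0)) * 8) < ((\s.(5 - s)) 3)))

Answer: beta at 0.0.1.1 : ((\x.8) false)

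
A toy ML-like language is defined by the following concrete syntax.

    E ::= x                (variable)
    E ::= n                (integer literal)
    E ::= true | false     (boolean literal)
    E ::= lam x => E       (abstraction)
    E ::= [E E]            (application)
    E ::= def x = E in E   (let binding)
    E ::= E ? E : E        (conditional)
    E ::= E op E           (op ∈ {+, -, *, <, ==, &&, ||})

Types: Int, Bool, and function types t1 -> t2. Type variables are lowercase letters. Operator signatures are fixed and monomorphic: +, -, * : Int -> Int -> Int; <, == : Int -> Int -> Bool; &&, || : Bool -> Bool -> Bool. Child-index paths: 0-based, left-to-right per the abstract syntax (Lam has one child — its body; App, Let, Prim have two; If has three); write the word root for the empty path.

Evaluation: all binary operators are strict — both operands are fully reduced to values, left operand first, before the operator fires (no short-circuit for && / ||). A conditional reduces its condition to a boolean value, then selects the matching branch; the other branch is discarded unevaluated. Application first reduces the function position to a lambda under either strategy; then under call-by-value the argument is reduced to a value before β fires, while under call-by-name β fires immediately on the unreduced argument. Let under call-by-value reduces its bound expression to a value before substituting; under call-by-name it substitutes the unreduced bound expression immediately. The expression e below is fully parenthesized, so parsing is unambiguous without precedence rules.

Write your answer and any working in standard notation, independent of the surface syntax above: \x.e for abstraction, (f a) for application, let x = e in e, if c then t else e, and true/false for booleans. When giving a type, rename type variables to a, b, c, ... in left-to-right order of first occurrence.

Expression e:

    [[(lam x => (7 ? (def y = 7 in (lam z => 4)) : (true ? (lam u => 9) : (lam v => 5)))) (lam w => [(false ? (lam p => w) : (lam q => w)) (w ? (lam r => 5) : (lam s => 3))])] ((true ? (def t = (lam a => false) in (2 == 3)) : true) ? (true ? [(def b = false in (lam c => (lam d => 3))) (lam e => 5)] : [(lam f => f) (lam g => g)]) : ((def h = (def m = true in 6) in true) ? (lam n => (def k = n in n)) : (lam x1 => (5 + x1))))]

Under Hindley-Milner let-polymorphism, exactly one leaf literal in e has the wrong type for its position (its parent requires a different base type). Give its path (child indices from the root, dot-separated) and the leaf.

Trace:
  unify Int ~ Bool
  FAIL: mismatch Int ~ Bool

Answer: 0.0.0.0 : 7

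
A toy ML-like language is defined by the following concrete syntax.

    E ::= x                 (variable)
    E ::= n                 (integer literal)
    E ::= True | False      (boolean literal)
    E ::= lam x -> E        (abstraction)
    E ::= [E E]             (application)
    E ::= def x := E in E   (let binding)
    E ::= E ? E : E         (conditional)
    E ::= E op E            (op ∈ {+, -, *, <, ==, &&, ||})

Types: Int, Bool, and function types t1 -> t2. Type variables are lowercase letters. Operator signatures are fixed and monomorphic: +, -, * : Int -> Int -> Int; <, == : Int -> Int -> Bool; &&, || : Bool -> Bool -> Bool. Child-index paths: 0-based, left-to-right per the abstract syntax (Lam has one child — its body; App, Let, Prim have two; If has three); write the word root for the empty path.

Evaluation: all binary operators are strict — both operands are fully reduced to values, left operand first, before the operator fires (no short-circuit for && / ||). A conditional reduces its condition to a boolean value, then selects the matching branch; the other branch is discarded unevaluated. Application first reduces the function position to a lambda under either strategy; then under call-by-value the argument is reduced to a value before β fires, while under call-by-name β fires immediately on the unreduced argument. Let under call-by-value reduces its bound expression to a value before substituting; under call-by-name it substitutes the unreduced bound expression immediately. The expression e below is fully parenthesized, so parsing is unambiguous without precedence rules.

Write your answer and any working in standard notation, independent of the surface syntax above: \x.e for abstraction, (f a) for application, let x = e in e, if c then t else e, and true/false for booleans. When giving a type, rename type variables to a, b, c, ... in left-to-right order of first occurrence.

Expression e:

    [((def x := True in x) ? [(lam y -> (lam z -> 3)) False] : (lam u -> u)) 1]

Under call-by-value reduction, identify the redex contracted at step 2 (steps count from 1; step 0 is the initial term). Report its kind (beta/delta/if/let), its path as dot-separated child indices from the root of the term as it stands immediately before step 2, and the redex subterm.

Trace:
step 0: ((if (let x = true in x) then ((\y.(\z.3)) false) else (\u.u)) 1)
step 1: [let@0.0] ((if true then ((\y.(\z.3)) false) else (\u.u)) 1)
step 2: [if@0] (((\y.(\z.3)) false) 1)

Answer: if at 0 : (if true then ((\y.(\z.3)) false) else (\u.u))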